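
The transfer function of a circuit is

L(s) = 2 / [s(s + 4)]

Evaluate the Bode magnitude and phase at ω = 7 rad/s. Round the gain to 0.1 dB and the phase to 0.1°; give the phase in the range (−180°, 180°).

At s = jω = j7:
pole (s+4): 4 + j7 → |·| = √(4²+7²) = √65 ≈ 8.0623, ∠ = arctan(7/4) ≈ 60.26°
pole at origin: |s| = 7, ∠ = 90.00° (in denominator)
|L| = 2 / 56.436 ≈ 0.035438
Gain = 20 log₁₀(0.035438) ≈ -29.01 dB
∠L = 0.00° − 150.26° = -150.26°

-29.0 dB, -150.3°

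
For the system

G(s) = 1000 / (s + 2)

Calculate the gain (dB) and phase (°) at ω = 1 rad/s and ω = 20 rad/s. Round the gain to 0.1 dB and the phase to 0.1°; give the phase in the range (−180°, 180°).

ω = 1: 53.0 dB, -26.6°; ω = 20: 33.9 dB, -84.3°

At s = jω = j1:
pole (s+2): 2 + j1 → |·| = √(2²+1²) = √5 ≈ 2.2361, ∠ = arctan(1/2) ≈ 26.57°
|G| = 1000 / 2.2361 ≈ 447.21
Gain = 20 log₁₀(447.21) ≈ 53.01 dB
∠G = 0.00° − 26.57° = -26.57°

At s = jω = j20:
pole (s+2): 2 + j20 → |·| = √(2²+20²) = √404 ≈ 20.1, ∠ = arctan(20/2) ≈ 84.29°
|G| = 1000 / 20.1 ≈ 49.751
Gain = 20 log₁₀(49.751) ≈ 33.94 dB
∠G = 0.00° − 84.29° = -84.29°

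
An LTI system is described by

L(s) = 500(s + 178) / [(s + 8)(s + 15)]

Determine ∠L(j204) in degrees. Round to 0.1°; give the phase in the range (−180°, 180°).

At s = jω = j204:
zero (s+178): 178 + j204 → |·| = √(178²+204²) = √73300 ≈ 270.74, ∠ = arctan(204/178) ≈ 48.89°
pole (s+8): 8 + j204 → |·| = √(8²+204²) = √41680 ≈ 204.16, ∠ = arctan(204/8) ≈ 87.75°
pole (s+15): 15 + j204 → |·| = √(15²+204²) = √41841 ≈ 204.55, ∠ = arctan(204/15) ≈ 85.79°
∠L = 48.89° − 173.54° = -124.65°

-124.7°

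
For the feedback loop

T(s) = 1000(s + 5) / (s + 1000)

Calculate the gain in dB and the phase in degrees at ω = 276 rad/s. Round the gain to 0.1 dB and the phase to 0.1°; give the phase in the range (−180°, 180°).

48.5 dB, 73.5°

At s = jω = j276:
zero (s+5): 5 + j276 → |·| = √(5²+276²) = √76201 ≈ 276.05, ∠ = arctan(276/5) ≈ 88.96°
pole (s+1000): 1000 + j276 → |·| = √(1000²+276²) = √1076176 ≈ 1037.4, ∠ = arctan(276/1000) ≈ 15.43°
|T| = 1000 · 276.05 / 1037.4 ≈ 266.1
Gain = 20 log₁₀(266.1) ≈ 48.50 dB
∠T = 88.96° − 15.43° = 73.53°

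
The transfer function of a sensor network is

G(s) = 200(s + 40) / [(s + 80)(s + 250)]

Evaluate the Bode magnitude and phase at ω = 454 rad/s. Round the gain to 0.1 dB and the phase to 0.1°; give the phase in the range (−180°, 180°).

At s = jω = j454:
zero (s+40): 40 + j454 → |·| = √(40²+454²) = √207716 ≈ 455.76, ∠ = arctan(454/40) ≈ 84.96°
pole (s+80): 80 + j454 → |·| = √(80²+454²) = √212516 ≈ 460.99, ∠ = arctan(454/80) ≈ 80.01°
pole (s+250): 250 + j454 → |·| = √(250²+454²) = √268616 ≈ 518.28, ∠ = arctan(454/250) ≈ 61.16°
|G| = 200 · 455.76 / 2.3892e+05 ≈ 0.38152
Gain = 20 log₁₀(0.38152) ≈ -8.37 dB
∠G = 84.96° − 141.17° = -56.21°

-8.4 dB, -56.2°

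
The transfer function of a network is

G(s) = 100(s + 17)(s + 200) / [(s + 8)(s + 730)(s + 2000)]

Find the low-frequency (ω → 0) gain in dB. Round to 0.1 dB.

-30.7 dB

G(0) = 100·17·200 / (8·730·2000) ≈ 0.02911
20 log₁₀(0.02911) ≈ -30.72 dB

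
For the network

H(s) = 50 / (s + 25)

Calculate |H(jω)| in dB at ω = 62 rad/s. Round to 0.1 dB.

Substitute s = j62:
Numerator: 50 = 50 + j0
Denominator: (j62) + 25 = 25 + j62
|N| = √(50² + 0²) ≈ 50, ∠N ≈ 0.00°
|D| = √(25² + 62²) ≈ 66.851, ∠D ≈ 68.04°
|H| = 50 / 66.851 ≈ 0.74793
Gain = 20 log₁₀(0.74793) ≈ -2.52 dB

-2.5 dB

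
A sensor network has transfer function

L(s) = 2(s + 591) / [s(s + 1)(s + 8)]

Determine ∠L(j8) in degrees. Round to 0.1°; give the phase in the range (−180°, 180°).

142.9°

At s = jω = j8:
zero (s+591): 591 + j8 → |·| = √(591²+8²) = √349345 ≈ 591.05, ∠ = arctan(8/591) ≈ 0.78°
pole (s+1): 1 + j8 → |·| = √(1²+8²) = √65 ≈ 8.0623, ∠ = arctan(8/1) ≈ 82.87°
pole (s+8): 8 + j8 → |·| = √(8²+8²) = √128 ≈ 11.314, ∠ = arctan(8/8) ≈ 45.00°
pole at origin: |s| = 8, ∠ = 90.00° (in denominator)
∠L = 0.78° − 217.87° = -217.09° ≡ 142.91° (principal value)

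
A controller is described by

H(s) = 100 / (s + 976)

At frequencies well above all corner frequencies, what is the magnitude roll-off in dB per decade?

-20 dB/decade

Each pole contributes −20 dB/decade at high frequency; each zero contributes +20 dB/decade.
Net: 0 zero(s) − 1 pole(s) → -20 dB/decade.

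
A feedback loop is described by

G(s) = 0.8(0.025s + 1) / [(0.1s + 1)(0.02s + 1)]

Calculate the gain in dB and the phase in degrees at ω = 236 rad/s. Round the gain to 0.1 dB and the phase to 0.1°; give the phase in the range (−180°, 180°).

-27.5 dB, -85.2°

At ω = 236 rad/s:
zero (1 + j236·0.025) = 1 + j5.9 → |·| ≈ 5.9841, ∠ ≈ 80.38°
pole (1 + j236·0.1) = 1 + j23.6 → |·| ≈ 23.621, ∠ ≈ 87.57°
pole (1 + j236·0.02) = 1 + j4.72 → |·| ≈ 4.8248, ∠ ≈ 78.04°
|G| = 0.8 · 5.9841 / (23.621 · 4.8248) ≈ 0.042006
Gain = 20 log₁₀(0.042006) ≈ -27.53 dB
∠G = (80.38°) − (87.57° + 78.04°) = -85.23°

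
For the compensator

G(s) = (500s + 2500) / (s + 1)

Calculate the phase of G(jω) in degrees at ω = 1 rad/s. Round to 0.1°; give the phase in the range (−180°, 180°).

-33.7°

Substitute s = j1:
Numerator: 500(j1) + 2500 = 2500 + j500
Denominator: (j1) + 1 = 1 + j1
|N| = √(2500² + 500²) ≈ 2549.5, ∠N ≈ 11.31°
|D| = √(1² + 1²) ≈ 1.4142, ∠D ≈ 45.00°
∠G = 11.31° − 45.00° = -33.69°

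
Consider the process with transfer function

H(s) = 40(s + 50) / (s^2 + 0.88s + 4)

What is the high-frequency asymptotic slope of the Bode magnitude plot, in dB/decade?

-20 dB/decade

Each pole contributes −20 dB/decade at high frequency; each zero contributes +20 dB/decade.
Net: 1 zero(s) − 2 pole(s) → -20 dB/decade.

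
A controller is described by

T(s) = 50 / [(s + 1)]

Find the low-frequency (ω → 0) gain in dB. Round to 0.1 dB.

34.0 dB

T(0) = 50 · 1 / 1 = 50
20 log₁₀(50) ≈ 33.98 dB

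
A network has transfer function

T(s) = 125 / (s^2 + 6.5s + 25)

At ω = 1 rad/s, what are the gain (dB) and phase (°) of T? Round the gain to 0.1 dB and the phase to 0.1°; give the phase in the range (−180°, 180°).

14.0 dB, -15.2°

At s = jω = j1:
quadratic: (j1)² + 6.5·j1 + 25 = 24 + j6.5 → |·| ≈ 24.865, ∠ ≈ 15.15°
|T| = 125 / 24.865 ≈ 5.0271
Gain = 20 log₁₀(5.0271) ≈ 14.03 dB
∠T = 0.00° − 15.15° = -15.15°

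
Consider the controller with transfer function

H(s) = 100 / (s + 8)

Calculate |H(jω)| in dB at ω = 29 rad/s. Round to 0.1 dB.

10.4 dB

At s = jω = j29:
pole (s+8): 8 + j29 → |·| = √(8²+29²) = √905 ≈ 30.083, ∠ = arctan(29/8) ≈ 74.58°
|H| = 100 / 30.083 ≈ 3.3241
Gain = 20 log₁₀(3.3241) ≈ 10.43 dB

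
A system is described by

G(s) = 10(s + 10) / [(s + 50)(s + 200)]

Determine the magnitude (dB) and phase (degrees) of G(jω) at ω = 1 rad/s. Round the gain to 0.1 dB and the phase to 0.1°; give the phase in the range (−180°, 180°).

-40.0 dB, 4.3°

At s = jω = j1:
zero (s+10): 10 + j1 → |·| = √(10²+1²) = √101 ≈ 10.05, ∠ = arctan(1/10) ≈ 5.71°
pole (s+50): 50 + j1 → |·| = √(50²+1²) = √2501 ≈ 50.01, ∠ = arctan(1/50) ≈ 1.15°
pole (s+200): 200 + j1 → |·| = √(200²+1²) = √40001 ≈ 200, ∠ = arctan(1/200) ≈ 0.29°
|G| = 10 · 10.05 / 10002 ≈ 0.010048
Gain = 20 log₁₀(0.010048) ≈ -39.96 dB
∠G = 5.71° − 1.44° = 4.27°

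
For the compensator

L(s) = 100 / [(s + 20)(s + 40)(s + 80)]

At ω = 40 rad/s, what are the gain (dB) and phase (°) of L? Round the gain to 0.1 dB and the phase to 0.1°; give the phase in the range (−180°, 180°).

-67.1 dB, -135.0°

At s = jω = j40:
pole (s+20): 20 + j40 → |·| = √(20²+40²) = √2000 ≈ 44.721, ∠ = arctan(40/20) ≈ 63.43°
pole (s+40): 40 + j40 → |·| = √(40²+40²) = √3200 ≈ 56.569, ∠ = arctan(40/40) ≈ 45.00°
pole (s+80): 80 + j40 → |·| = √(80²+40²) = √8000 ≈ 89.443, ∠ = arctan(40/80) ≈ 26.57°
|L| = 100 / 2.2627e+05 ≈ 0.00044195
Gain = 20 log₁₀(0.00044195) ≈ -67.09 dB
∠L = 0.00° − 135.00° = -135.00°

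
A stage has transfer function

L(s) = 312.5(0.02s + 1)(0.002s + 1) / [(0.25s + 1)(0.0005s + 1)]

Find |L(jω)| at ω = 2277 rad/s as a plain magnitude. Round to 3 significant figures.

At ω = 2277 rad/s:
zero (1 + j2277·0.02) = 1 + j45.54 → |·| ≈ 45.551, ∠ ≈ 88.74°
zero (1 + j2277·0.002) = 1 + j4.554 → |·| ≈ 4.6625, ∠ ≈ 77.62°
pole (1 + j2277·0.25) = 1 + j569.25 → |·| ≈ 569.25, ∠ ≈ 89.90°
pole (1 + j2277·0.0005) = 1 + j1.1385 → |·| ≈ 1.5153, ∠ ≈ 48.71°
|L| = 312.5 · 45.551 · 4.6625 / (569.25 · 1.5153) ≈ 76.942

76.9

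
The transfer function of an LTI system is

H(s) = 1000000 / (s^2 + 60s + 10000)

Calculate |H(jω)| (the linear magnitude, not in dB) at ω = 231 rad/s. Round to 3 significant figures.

At s = jω = j231:
quadratic: (j231)² + 60·j231 + 10000 = -43361 + j13860 → |·| ≈ 45522, ∠ ≈ 162.27°
|H| = 1000000 / 45522 ≈ 21.967

22.0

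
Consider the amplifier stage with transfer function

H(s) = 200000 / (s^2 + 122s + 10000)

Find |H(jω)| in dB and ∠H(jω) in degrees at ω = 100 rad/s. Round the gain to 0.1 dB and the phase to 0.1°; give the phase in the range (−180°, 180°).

24.3 dB, -90.0°

At s = jω = j100:
quadratic: (j100)² + 122·j100 + 10000 = 0 + j12200 → |·| ≈ 12200, ∠ ≈ 90.00°
|H| = 200000 / 12200 ≈ 16.393
Gain = 20 log₁₀(16.393) ≈ 24.29 dB
∠H = 0.00° − 90.00° = -90.00°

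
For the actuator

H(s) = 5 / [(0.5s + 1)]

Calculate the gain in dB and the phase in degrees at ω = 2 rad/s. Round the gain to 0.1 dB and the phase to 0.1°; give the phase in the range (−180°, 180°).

11.0 dB, -45.0°

At ω = 2 rad/s:
pole (1 + j2·0.5) = 1 + j1 → |·| ≈ 1.4142, ∠ ≈ 45.00°
|H| = 5 · 1 / (1.4142) ≈ 3.5356
Gain = 20 log₁₀(3.5356) ≈ 10.97 dB
∠H = (0°) − (45.00°) = -45.00°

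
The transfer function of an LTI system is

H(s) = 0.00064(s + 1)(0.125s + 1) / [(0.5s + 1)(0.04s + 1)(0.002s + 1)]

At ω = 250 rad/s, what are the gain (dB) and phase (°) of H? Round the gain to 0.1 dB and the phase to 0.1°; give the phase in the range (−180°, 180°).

At ω = 250 rad/s:
zero (1 + j250·1) = 1 + j250 → |·| ≈ 250, ∠ ≈ 89.77°
zero (1 + j250·0.125) = 1 + j31.25 → |·| ≈ 31.266, ∠ ≈ 88.17°
pole (1 + j250·0.5) = 1 + j125 → |·| ≈ 125, ∠ ≈ 89.54°
pole (1 + j250·0.04) = 1 + j10 → |·| ≈ 10.05, ∠ ≈ 84.29°
pole (1 + j250·0.002) = 1 + j0.5 → |·| ≈ 1.118, ∠ ≈ 26.57°
|H| = 0.00064 · 250 · 31.266 / (125 · 10.05 · 1.118) ≈ 0.0035618
Gain = 20 log₁₀(0.0035618) ≈ -48.97 dB
∠H = (89.77° + 88.17°) − (89.54° + 84.29° + 26.57°) = -22.46°

-49.0 dB, -22.5°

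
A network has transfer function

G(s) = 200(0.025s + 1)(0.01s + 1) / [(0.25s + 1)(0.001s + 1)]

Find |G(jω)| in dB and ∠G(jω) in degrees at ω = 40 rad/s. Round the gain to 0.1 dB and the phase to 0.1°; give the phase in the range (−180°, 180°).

29.6 dB, -19.8°

At ω = 40 rad/s:
zero (1 + j40·0.025) = 1 + j1 → |·| ≈ 1.4142, ∠ ≈ 45.00°
zero (1 + j40·0.01) = 1 + j0.4 → |·| ≈ 1.077, ∠ ≈ 21.80°
pole (1 + j40·0.25) = 1 + j10 → |·| ≈ 10.05, ∠ ≈ 84.29°
pole (1 + j40·0.001) = 1 + j0.04 → |·| ≈ 1.0008, ∠ ≈ 2.29°
|G| = 200 · 1.4142 · 1.077 / (10.05 · 1.0008) ≈ 30.286
Gain = 20 log₁₀(30.286) ≈ 29.62 dB
∠G = (45.00° + 21.80°) − (84.29° + 2.29°) = -19.78°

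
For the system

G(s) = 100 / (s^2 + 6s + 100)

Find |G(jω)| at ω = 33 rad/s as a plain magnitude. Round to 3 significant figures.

0.0991

At s = jω = j33:
quadratic: (j33)² + 6·j33 + 100 = -989 + j198 → |·| ≈ 1008.6, ∠ ≈ 168.68°
|G| = 100 / 1008.6 ≈ 0.099147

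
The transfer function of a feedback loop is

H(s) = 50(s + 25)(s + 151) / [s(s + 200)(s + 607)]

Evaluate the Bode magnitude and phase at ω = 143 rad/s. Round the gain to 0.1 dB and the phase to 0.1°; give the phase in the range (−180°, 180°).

At s = jω = j143:
zero (s+25): 25 + j143 → |·| = √(25²+143²) = √21074 ≈ 145.17, ∠ = arctan(143/25) ≈ 80.08°
zero (s+151): 151 + j143 → |·| = √(151²+143²) = √43250 ≈ 207.97, ∠ = arctan(143/151) ≈ 43.44°
pole (s+200): 200 + j143 → |·| = √(200²+143²) = √60449 ≈ 245.86, ∠ = arctan(143/200) ≈ 35.56°
pole (s+607): 607 + j143 → |·| = √(607²+143²) = √388898 ≈ 623.62, ∠ = arctan(143/607) ≈ 13.26°
pole at origin: |s| = 143, ∠ = 90.00° (in denominator)
|H| = 50 · 30191 / 2.1925e+07 ≈ 0.068851
Gain = 20 log₁₀(0.068851) ≈ -23.24 dB
∠H = 123.52° − 138.82° = -15.30°

-23.2 dB, -15.3°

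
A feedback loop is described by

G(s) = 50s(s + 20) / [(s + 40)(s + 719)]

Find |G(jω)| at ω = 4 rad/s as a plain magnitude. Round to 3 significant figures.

0.141

At s = jω = j4:
zero (s+20): 20 + j4 → |·| = √(20²+4²) = √416 ≈ 20.396, ∠ = arctan(4/20) ≈ 11.31°
zero at origin: s = j4 → |·| = 4, ∠ = 90.00°
pole (s+40): 40 + j4 → |·| = √(40²+4²) = √1616 ≈ 40.2, ∠ = arctan(4/40) ≈ 5.71°
pole (s+719): 719 + j4 → |·| = √(719²+4²) = √516977 ≈ 719.01, ∠ = arctan(4/719) ≈ 0.32°
|G| = 50 · 81.584 / 28904 ≈ 0.14113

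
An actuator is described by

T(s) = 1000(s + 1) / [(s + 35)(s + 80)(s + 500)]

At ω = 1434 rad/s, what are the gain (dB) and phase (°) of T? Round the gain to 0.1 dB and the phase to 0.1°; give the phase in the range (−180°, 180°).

At s = jω = j1434:
zero (s+1): 1 + j1434 → |·| = √(1²+1434²) = √2056357 ≈ 1434, ∠ = arctan(1434/1) ≈ 89.96°
pole (s+35): 35 + j1434 → |·| = √(35²+1434²) = √2057581 ≈ 1434.4, ∠ = arctan(1434/35) ≈ 88.60°
pole (s+80): 80 + j1434 → |·| = √(80²+1434²) = √2062756 ≈ 1436.2, ∠ = arctan(1434/80) ≈ 86.81°
pole (s+500): 500 + j1434 → |·| = √(500²+1434²) = √2306356 ≈ 1518.7, ∠ = arctan(1434/500) ≈ 70.78°
|T| = 1000 · 1434 / 3.1287e+09 ≈ 0.00045834
Gain = 20 log₁₀(0.00045834) ≈ -66.78 dB
∠T = 89.96° − 246.19° = -156.23°

-66.8 dB, -156.2°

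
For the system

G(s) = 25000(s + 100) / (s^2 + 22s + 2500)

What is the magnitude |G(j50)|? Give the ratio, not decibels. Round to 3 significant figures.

At s = jω = j50:
zero (s+100): 100 + j50 → |·| = √(100²+50²) = √12500 ≈ 111.8, ∠ = arctan(50/100) ≈ 26.57°
quadratic: (j50)² + 22·j50 + 2500 = 0 + j1100 → |·| ≈ 1100, ∠ ≈ 90.00°
|G| = 25000 · 111.8 / 1100 ≈ 2540.9

2.54e+03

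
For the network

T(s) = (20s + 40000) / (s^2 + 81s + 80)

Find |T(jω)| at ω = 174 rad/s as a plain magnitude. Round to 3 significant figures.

1.20

Substitute s = j174:
Numerator: 20(j174) + 40000 = 40000 + j3480
Denominator: (j174)^2 + 81(j174) + 80 = -30196 + j14094
|N| = √(40000² + 3480²) ≈ 40151, ∠N ≈ 4.97°
|D| = √(30196² + 14094²) ≈ 33323, ∠D ≈ 154.98°
|T| = 40151 / 33323 ≈ 1.2049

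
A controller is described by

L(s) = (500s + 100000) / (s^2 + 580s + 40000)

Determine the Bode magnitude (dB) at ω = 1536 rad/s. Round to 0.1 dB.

Substitute s = j1536:
Numerator: 500(j1536) + 100000 = 100000 + j768000
Denominator: (j1536)^2 + 580(j1536) + 40000 = -2319296 + j890880
|N| = √(100000² + 768000²) ≈ 7.7448e+05, ∠N ≈ 82.58°
|D| = √(2319296² + 890880²) ≈ 2.4845e+06, ∠D ≈ 158.99°
|L| = 7.7448e+05 / 2.4845e+06 ≈ 0.31172
Gain = 20 log₁₀(0.31172) ≈ -10.12 dB

-10.1 dB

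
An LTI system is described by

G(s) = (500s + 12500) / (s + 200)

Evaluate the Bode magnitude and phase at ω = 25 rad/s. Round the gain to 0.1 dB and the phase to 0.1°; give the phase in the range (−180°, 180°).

38.9 dB, 37.9°

Substitute s = j25:
Numerator: 500(j25) + 12500 = 12500 + j12500
Denominator: (j25) + 200 = 200 + j25
|N| = √(12500² + 12500²) ≈ 17678, ∠N ≈ 45.00°
|D| = √(200² + 25²) ≈ 201.56, ∠D ≈ 7.13°
|G| = 17678 / 201.56 ≈ 87.706
Gain = 20 log₁₀(87.706) ≈ 38.86 dB
∠G = 45.00° − 7.13° = 37.87°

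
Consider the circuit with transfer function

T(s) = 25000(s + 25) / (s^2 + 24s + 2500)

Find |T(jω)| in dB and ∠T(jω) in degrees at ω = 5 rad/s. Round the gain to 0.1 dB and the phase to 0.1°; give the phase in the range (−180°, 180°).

48.2 dB, 8.5°

At s = jω = j5:
zero (s+25): 25 + j5 → |·| = √(25²+5²) = √650 ≈ 25.495, ∠ = arctan(5/25) ≈ 11.31°
quadratic: (j5)² + 24·j5 + 2500 = 2475 + j120 → |·| ≈ 2477.9, ∠ ≈ 2.78°
|T| = 25000 · 25.495 / 2477.9 ≈ 257.22
Gain = 20 log₁₀(257.22) ≈ 48.21 dB
∠T = 11.31° − 2.78° = 8.53°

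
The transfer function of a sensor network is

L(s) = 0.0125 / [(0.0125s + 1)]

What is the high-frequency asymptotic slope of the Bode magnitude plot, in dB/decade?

-20 dB/decade

Each pole contributes −20 dB/decade at high frequency; each zero contributes +20 dB/decade.
Net: 0 zero(s) − 1 pole(s) → -20 dB/decade.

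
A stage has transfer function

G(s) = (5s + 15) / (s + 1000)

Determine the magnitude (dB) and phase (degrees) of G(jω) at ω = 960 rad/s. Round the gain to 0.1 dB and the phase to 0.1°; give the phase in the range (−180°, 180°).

10.8 dB, 46.0°

Substitute s = j960:
Numerator: 5(j960) + 15 = 15 + j4800
Denominator: (j960) + 1000 = 1000 + j960
|N| = √(15² + 4800²) ≈ 4800, ∠N ≈ 89.82°
|D| = √(1000² + 960²) ≈ 1386.2, ∠D ≈ 43.83°
|G| = 4800 / 1386.2 ≈ 3.4627
Gain = 20 log₁₀(3.4627) ≈ 10.79 dB
∠G = 89.82° − 43.83° = 45.99°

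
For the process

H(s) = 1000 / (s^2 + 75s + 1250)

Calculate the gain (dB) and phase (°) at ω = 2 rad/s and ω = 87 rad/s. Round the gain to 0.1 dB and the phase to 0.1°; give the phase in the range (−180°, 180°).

Substitute s = j2:
Numerator: 1000 = 1000 + j0
Denominator: (j2)^2 + 75(j2) + 1250 = 1246 + j150
|N| = √(1000² + 0²) ≈ 1000, ∠N ≈ 0.00°
|D| = √(1246² + 150²) ≈ 1255, ∠D ≈ 6.86°
|H| = 1000 / 1255 ≈ 0.79681
Gain = 20 log₁₀(0.79681) ≈ -1.97 dB
∠H = 0.00° − 6.86° = -6.86°

Substitute s = j87:
Numerator: 1000 = 1000 + j0
Denominator: (j87)^2 + 75(j87) + 1250 = -6319 + j6525
|N| = √(1000² + 0²) ≈ 1000, ∠N ≈ 0.00°
|D| = √(6319² + 6525²) ≈ 9083.2, ∠D ≈ 134.08°
|H| = 1000 / 9083.2 ≈ 0.11009
Gain = 20 log₁₀(0.11009) ≈ -19.17 dB
∠H = 0.00° − 134.08° = -134.08°

ω = 2: -2.0 dB, -6.9°; ω = 87: -19.2 dB, -134.1°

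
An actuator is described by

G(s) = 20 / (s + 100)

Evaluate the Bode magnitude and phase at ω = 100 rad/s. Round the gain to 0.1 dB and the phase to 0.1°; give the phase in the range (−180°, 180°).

Substitute s = j100:
Numerator: 20 = 20 + j0
Denominator: (j100) + 100 = 100 + j100
|N| = √(20² + 0²) ≈ 20, ∠N ≈ 0.00°
|D| = √(100² + 100²) ≈ 141.42, ∠D ≈ 45.00°
|G| = 20 / 141.42 ≈ 0.14142
Gain = 20 log₁₀(0.14142) ≈ -16.99 dB
∠G = 0.00° − 45.00° = -45.00°

-17.0 dB, -45.0°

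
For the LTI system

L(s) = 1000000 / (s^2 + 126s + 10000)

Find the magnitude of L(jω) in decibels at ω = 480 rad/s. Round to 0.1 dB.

12.8 dB

At s = jω = j480:
quadratic: (j480)² + 126·j480 + 10000 = -220400 + j60480 → |·| ≈ 2.2855e+05, ∠ ≈ 164.66°
|L| = 1000000 / 2.2855e+05 ≈ 4.3754
Gain = 20 log₁₀(4.3754) ≈ 12.82 dB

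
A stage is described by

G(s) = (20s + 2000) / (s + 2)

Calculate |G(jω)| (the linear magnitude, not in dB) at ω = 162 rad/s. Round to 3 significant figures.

23.5

Substitute s = j162:
Numerator: 20(j162) + 2000 = 2000 + j3240
Denominator: (j162) + 2 = 2 + j162
|N| = √(2000² + 3240²) ≈ 3807.6, ∠N ≈ 58.31°
|D| = √(2² + 162²) ≈ 162.01, ∠D ≈ 89.29°
|G| = 3807.6 / 162.01 ≈ 23.502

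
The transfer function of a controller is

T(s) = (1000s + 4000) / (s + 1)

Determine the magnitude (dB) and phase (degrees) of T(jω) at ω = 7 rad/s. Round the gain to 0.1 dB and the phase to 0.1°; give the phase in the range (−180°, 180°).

Substitute s = j7:
Numerator: 1000(j7) + 4000 = 4000 + j7000
Denominator: (j7) + 1 = 1 + j7
|N| = √(4000² + 7000²) ≈ 8062.3, ∠N ≈ 60.26°
|D| = √(1² + 7²) ≈ 7.0711, ∠D ≈ 81.87°
|T| = 8062.3 / 7.0711 ≈ 1140.2
Gain = 20 log₁₀(1140.2) ≈ 61.14 dB
∠T = 60.26° − 81.87° = -21.61°

61.1 dB, -21.6°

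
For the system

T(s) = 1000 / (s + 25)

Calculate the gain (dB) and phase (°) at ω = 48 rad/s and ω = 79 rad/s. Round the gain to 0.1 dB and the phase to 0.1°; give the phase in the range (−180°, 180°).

At s = jω = j48:
pole (s+25): 25 + j48 → |·| = √(25²+48²) = √2929 ≈ 54.12, ∠ = arctan(48/25) ≈ 62.49°
|T| = 1000 / 54.12 ≈ 18.477
Gain = 20 log₁₀(18.477) ≈ 25.33 dB
∠T = 0.00° − 62.49° = -62.49°

At s = jω = j79:
pole (s+25): 25 + j79 → |·| = √(25²+79²) = √6866 ≈ 82.861, ∠ = arctan(79/25) ≈ 72.44°
|T| = 1000 / 82.861 ≈ 12.068
Gain = 20 log₁₀(12.068) ≈ 21.63 dB
∠T = 0.00° − 72.44° = -72.44°

ω = 48: 25.3 dB, -62.5°; ω = 79: 21.6 dB, -72.4°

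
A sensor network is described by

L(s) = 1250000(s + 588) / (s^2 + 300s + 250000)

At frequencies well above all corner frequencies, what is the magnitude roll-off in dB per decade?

Each pole contributes −20 dB/decade at high frequency; each zero contributes +20 dB/decade.
Net: 1 zero(s) − 2 pole(s) → -20 dB/decade.

-20 dB/decade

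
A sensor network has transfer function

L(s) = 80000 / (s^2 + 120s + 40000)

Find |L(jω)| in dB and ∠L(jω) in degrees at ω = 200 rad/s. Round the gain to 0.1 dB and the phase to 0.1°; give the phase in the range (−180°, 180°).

10.5 dB, -90.0°

At s = jω = j200:
quadratic: (j200)² + 120·j200 + 40000 = 0 + j24000 → |·| ≈ 24000, ∠ ≈ 90.00°
|L| = 80000 / 24000 ≈ 3.3333
Gain = 20 log₁₀(3.3333) ≈ 10.46 dB
∠L = 0.00° − 90.00° = -90.00°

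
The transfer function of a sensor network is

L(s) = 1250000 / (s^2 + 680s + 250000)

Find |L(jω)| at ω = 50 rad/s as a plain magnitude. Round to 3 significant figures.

5.00

At s = jω = j50:
quadratic: (j50)² + 680·j50 + 250000 = 247500 + j34000 → |·| ≈ 2.4982e+05, ∠ ≈ 7.82°
|L| = 1250000 / 2.4982e+05 ≈ 5.0036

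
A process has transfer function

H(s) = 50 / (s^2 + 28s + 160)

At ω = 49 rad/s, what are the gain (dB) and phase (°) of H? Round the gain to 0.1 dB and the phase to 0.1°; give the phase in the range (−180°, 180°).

Substitute s = j49:
Numerator: 50 = 50 + j0
Denominator: (j49)^2 + 28(j49) + 160 = -2241 + j1372
|N| = √(50² + 0²) ≈ 50, ∠N ≈ 0.00°
|D| = √(2241² + 1372²) ≈ 2627.6, ∠D ≈ 148.52°
|H| = 50 / 2627.6 ≈ 0.019029
Gain = 20 log₁₀(0.019029) ≈ -34.41 dB
∠H = 0.00° − 148.52° = -148.52°

-34.4 dB, -148.5°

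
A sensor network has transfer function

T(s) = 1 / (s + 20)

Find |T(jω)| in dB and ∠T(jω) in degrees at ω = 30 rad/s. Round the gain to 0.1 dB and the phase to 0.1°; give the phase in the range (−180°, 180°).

At s = jω = j30:
pole (s+20): 20 + j30 → |·| = √(20²+30²) = √1300 ≈ 36.056, ∠ = arctan(30/20) ≈ 56.31°
|T| = 1 / 36.056 ≈ 0.027735
Gain = 20 log₁₀(0.027735) ≈ -31.14 dB
∠T = 0.00° − 56.31° = -56.31°

-31.1 dB, -56.3°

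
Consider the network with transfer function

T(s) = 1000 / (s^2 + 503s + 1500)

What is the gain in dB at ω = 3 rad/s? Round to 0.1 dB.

Substitute s = j3:
Numerator: 1000 = 1000 + j0
Denominator: (j3)^2 + 503(j3) + 1500 = 1491 + j1509
|N| = √(1000² + 0²) ≈ 1000, ∠N ≈ 0.00°
|D| = √(1491² + 1509²) ≈ 2121.4, ∠D ≈ 45.34°
|T| = 1000 / 2121.4 ≈ 0.47139
Gain = 20 log₁₀(0.47139) ≈ -6.53 dB

-6.5 dB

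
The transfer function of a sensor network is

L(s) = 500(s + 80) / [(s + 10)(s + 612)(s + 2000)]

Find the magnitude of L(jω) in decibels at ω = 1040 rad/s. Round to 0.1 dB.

-74.7 dB

At s = jω = j1040:
zero (s+80): 80 + j1040 → |·| = √(80²+1040²) = √1088000 ≈ 1043.1, ∠ = arctan(1040/80) ≈ 85.60°
pole (s+10): 10 + j1040 → |·| = √(10²+1040²) = √1081700 ≈ 1040, ∠ = arctan(1040/10) ≈ 89.45°
pole (s+612): 612 + j1040 → |·| = √(612²+1040²) = √1456144 ≈ 1206.7, ∠ = arctan(1040/612) ≈ 59.52°
pole (s+2000): 2000 + j1040 → |·| = √(2000²+1040²) = √5081600 ≈ 2254.2, ∠ = arctan(1040/2000) ≈ 27.47°
|L| = 500 · 1043.1 / 2.8289e+09 ≈ 0.00018436
Gain = 20 log₁₀(0.00018436) ≈ -74.69 dB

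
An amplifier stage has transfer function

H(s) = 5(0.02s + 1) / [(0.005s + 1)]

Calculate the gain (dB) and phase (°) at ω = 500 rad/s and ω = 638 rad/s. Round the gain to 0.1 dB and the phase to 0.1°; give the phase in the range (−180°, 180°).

ω = 500: 25.4 dB, 16.1°; ω = 638: 25.6 dB, 12.9°

At ω = 500 rad/s:
zero (1 + j500·0.02) = 1 + j10 → |·| ≈ 10.05, ∠ ≈ 84.29°
pole (1 + j500·0.005) = 1 + j2.5 → |·| ≈ 2.6926, ∠ ≈ 68.20°
|H| = 5 · 10.05 / (2.6926) ≈ 18.662
Gain = 20 log₁₀(18.662) ≈ 25.42 dB
∠H = (84.29°) − (68.20°) = 16.09°

At ω = 638 rad/s:
zero (1 + j638·0.02) = 1 + j12.76 → |·| ≈ 12.799, ∠ ≈ 85.52°
pole (1 + j638·0.005) = 1 + j3.19 → |·| ≈ 3.3431, ∠ ≈ 72.59°
|H| = 5 · 12.799 / (3.3431) ≈ 19.142
Gain = 20 log₁₀(19.142) ≈ 25.64 dB
∠H = (85.52°) − (72.59°) = 12.93°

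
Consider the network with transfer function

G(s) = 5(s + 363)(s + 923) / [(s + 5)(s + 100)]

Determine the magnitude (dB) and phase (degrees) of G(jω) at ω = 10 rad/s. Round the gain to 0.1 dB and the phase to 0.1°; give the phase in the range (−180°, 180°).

63.5 dB, -66.9°

At s = jω = j10:
zero (s+363): 363 + j10 → |·| = √(363²+10²) = √131869 ≈ 363.14, ∠ = arctan(10/363) ≈ 1.58°
zero (s+923): 923 + j10 → |·| = √(923²+10²) = √852029 ≈ 923.05, ∠ = arctan(10/923) ≈ 0.62°
pole (s+5): 5 + j10 → |·| = √(5²+10²) = √125 ≈ 11.18, ∠ = arctan(10/5) ≈ 63.43°
pole (s+100): 100 + j10 → |·| = √(100²+10²) = √10100 ≈ 100.5, ∠ = arctan(10/100) ≈ 5.71°
|G| = 5 · 3.352e+05 / 1123.6 ≈ 1491.6
Gain = 20 log₁₀(1491.6) ≈ 63.47 dB
∠G = 2.20° − 69.14° = -66.94°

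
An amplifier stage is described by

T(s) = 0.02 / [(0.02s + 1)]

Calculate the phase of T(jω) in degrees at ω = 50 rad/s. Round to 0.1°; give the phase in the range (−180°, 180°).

-45.0°

At ω = 50 rad/s:
pole (1 + j50·0.02) = 1 + j1 → |·| ≈ 1.4142, ∠ ≈ 45.00°
∠T = (0°) − (45.00°) = -45.00°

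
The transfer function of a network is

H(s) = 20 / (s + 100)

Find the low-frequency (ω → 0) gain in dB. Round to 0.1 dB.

-14.0 dB

H(0) = 20 / (100) = 0.2
20 log₁₀(0.2) ≈ -13.98 dB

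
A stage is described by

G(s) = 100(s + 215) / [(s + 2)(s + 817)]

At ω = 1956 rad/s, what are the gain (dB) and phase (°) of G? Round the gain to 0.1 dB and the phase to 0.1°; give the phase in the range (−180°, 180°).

At s = jω = j1956:
zero (s+215): 215 + j1956 → |·| = √(215²+1956²) = √3872161 ≈ 1967.8, ∠ = arctan(1956/215) ≈ 83.73°
pole (s+2): 2 + j1956 → |·| = √(2²+1956²) = √3825940 ≈ 1956, ∠ = arctan(1956/2) ≈ 89.94°
pole (s+817): 817 + j1956 → |·| = √(817²+1956²) = √4493425 ≈ 2119.8, ∠ = arctan(1956/817) ≈ 67.33°
|G| = 100 · 1967.8 / 4.1463e+06 ≈ 0.047459
Gain = 20 log₁₀(0.047459) ≈ -26.47 dB
∠G = 83.73° − 157.27° = -73.54°

-26.5 dB, -73.5°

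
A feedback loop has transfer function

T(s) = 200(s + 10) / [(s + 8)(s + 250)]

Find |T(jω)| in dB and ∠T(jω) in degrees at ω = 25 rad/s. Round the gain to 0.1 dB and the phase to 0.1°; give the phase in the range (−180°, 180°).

At s = jω = j25:
zero (s+10): 10 + j25 → |·| = √(10²+25²) = √725 ≈ 26.926, ∠ = arctan(25/10) ≈ 68.20°
pole (s+8): 8 + j25 → |·| = √(8²+25²) = √689 ≈ 26.249, ∠ = arctan(25/8) ≈ 72.26°
pole (s+250): 250 + j25 → |·| = √(250²+25²) = √63125 ≈ 251.25, ∠ = arctan(25/250) ≈ 5.71°
|T| = 200 · 26.926 / 6595.1 ≈ 0.81655
Gain = 20 log₁₀(0.81655) ≈ -1.76 dB
∠T = 68.20° − 77.97° = -9.77°

-1.8 dB, -9.8°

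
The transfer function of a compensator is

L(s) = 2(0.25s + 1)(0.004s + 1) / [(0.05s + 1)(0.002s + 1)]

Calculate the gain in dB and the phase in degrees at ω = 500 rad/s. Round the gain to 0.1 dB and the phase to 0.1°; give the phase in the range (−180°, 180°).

24.0 dB, 20.3°

At ω = 500 rad/s:
zero (1 + j500·0.25) = 1 + j125 → |·| ≈ 125, ∠ ≈ 89.54°
zero (1 + j500·0.004) = 1 + j2 → |·| ≈ 2.2361, ∠ ≈ 63.43°
pole (1 + j500·0.05) = 1 + j25 → |·| ≈ 25.02, ∠ ≈ 87.71°
pole (1 + j500·0.002) = 1 + j1 → |·| ≈ 1.4142, ∠ ≈ 45.00°
|L| = 2 · 125 · 2.2361 / (25.02 · 1.4142) ≈ 15.799
Gain = 20 log₁₀(15.799) ≈ 23.97 dB
∠L = (89.54° + 63.43°) − (87.71° + 45.00°) = 20.26°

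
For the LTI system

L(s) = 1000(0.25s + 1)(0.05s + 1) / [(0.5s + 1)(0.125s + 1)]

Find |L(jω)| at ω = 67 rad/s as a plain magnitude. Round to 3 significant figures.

At ω = 67 rad/s:
zero (1 + j67·0.25) = 1 + j16.75 → |·| ≈ 16.78, ∠ ≈ 86.58°
zero (1 + j67·0.05) = 1 + j3.35 → |·| ≈ 3.4961, ∠ ≈ 73.38°
pole (1 + j67·0.5) = 1 + j33.5 → |·| ≈ 33.515, ∠ ≈ 88.29°
pole (1 + j67·0.125) = 1 + j8.375 → |·| ≈ 8.4345, ∠ ≈ 83.19°
|L| = 1000 · 16.78 · 3.4961 / (33.515 · 8.4345) ≈ 207.53

208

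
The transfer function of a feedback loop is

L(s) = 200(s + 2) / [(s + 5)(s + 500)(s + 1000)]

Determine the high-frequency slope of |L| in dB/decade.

Each pole contributes −20 dB/decade at high frequency; each zero contributes +20 dB/decade.
Net: 1 zero(s) − 3 pole(s) → -40 dB/decade.

-40 dB/decade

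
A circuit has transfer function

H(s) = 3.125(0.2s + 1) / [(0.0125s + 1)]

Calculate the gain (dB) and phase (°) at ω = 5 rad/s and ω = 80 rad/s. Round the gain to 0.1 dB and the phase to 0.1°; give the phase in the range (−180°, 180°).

ω = 5: 12.9 dB, 41.4°; ω = 80: 31.0 dB, 41.4°

At ω = 5 rad/s:
zero (1 + j5·0.2) = 1 + j1 → |·| ≈ 1.4142, ∠ ≈ 45.00°
pole (1 + j5·0.0125) = 1 + j0.0625 → |·| ≈ 1.002, ∠ ≈ 3.58°
|H| = 3.125 · 1.4142 / (1.002) ≈ 4.4106
Gain = 20 log₁₀(4.4106) ≈ 12.89 dB
∠H = (45.00°) − (3.58°) = 41.42°

At ω = 80 rad/s:
zero (1 + j80·0.2) = 1 + j16 → |·| ≈ 16.031, ∠ ≈ 86.42°
pole (1 + j80·0.0125) = 1 + j1 → |·| ≈ 1.4142, ∠ ≈ 45.00°
|H| = 3.125 · 16.031 / (1.4142) ≈ 35.424
Gain = 20 log₁₀(35.424) ≈ 30.99 dB
∠H = (86.42°) − (45.00°) = 41.42°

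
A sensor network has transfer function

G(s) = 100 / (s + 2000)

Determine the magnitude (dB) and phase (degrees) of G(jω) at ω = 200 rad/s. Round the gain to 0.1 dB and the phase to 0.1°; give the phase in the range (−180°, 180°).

-26.1 dB, -5.7°

Substitute s = j200:
Numerator: 100 = 100 + j0
Denominator: (j200) + 2000 = 2000 + j200
|N| = √(100² + 0²) ≈ 100, ∠N ≈ 0.00°
|D| = √(2000² + 200²) ≈ 2010, ∠D ≈ 5.71°
|G| = 100 / 2010 ≈ 0.049751
Gain = 20 log₁₀(0.049751) ≈ -26.06 dB
∠G = 0.00° − 5.71° = -5.71°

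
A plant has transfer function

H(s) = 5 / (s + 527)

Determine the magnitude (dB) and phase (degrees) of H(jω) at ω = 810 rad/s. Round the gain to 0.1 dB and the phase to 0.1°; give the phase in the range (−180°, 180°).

-45.7 dB, -57.0°

Substitute s = j810:
Numerator: 5 = 5 + j0
Denominator: (j810) + 527 = 527 + j810
|N| = √(5² + 0²) ≈ 5, ∠N ≈ 0.00°
|D| = √(527² + 810²) ≈ 966.35, ∠D ≈ 56.95°
|H| = 5 / 966.35 ≈ 0.0051741
Gain = 20 log₁₀(0.0051741) ≈ -45.72 dB
∠H = 0.00° − 56.95° = -56.95°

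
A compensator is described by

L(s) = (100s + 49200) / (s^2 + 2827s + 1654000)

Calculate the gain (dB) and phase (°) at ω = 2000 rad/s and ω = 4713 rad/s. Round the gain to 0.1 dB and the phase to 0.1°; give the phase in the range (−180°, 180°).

ω = 2000: -29.5 dB, -36.4°; ω = 4713: -34.3 dB, -63.0°

Substitute s = j2000:
Numerator: 100(j2000) + 49200 = 49200 + j200000
Denominator: (j2000)^2 + 2827(j2000) + 1654000 = -2346000 + j5654000
|N| = √(49200² + 200000²) ≈ 2.0596e+05, ∠N ≈ 76.18°
|D| = √(2346000² + 5654000²) ≈ 6.1214e+06, ∠D ≈ 112.53°
|L| = 2.0596e+05 / 6.1214e+06 ≈ 0.033646
Gain = 20 log₁₀(0.033646) ≈ -29.46 dB
∠L = 76.18° − 112.53° = -36.35°

Substitute s = j4713:
Numerator: 100(j4713) + 49200 = 49200 + j471300
Denominator: (j4713)^2 + 2827(j4713) + 1654000 = -20558369 + j13323651
|N| = √(49200² + 471300²) ≈ 4.7386e+05, ∠N ≈ 84.04°
|D| = √(20558369² + 13323651²) ≈ 2.4498e+07, ∠D ≈ 147.05°
|L| = 4.7386e+05 / 2.4498e+07 ≈ 0.019343
Gain = 20 log₁₀(0.019343) ≈ -34.27 dB
∠L = 84.04° − 147.05° = -63.01°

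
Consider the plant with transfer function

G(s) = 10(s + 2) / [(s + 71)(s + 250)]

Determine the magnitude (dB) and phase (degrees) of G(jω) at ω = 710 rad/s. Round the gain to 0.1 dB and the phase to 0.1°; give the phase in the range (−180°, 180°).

-37.6 dB, -65.1°

At s = jω = j710:
zero (s+2): 2 + j710 → |·| = √(2²+710²) = √504104 ≈ 710, ∠ = arctan(710/2) ≈ 89.84°
pole (s+71): 71 + j710 → |·| = √(71²+710²) = √509141 ≈ 713.54, ∠ = arctan(710/71) ≈ 84.29°
pole (s+250): 250 + j710 → |·| = √(250²+710²) = √566600 ≈ 752.73, ∠ = arctan(710/250) ≈ 70.60°
|G| = 10 · 710 / 5.371e+05 ≈ 0.013219
Gain = 20 log₁₀(0.013219) ≈ -37.58 dB
∠G = 89.84° − 154.89° = -65.05°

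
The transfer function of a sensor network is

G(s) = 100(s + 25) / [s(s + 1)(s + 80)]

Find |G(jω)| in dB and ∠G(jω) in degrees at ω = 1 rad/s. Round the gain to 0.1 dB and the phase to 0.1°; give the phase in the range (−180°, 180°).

26.9 dB, -133.4°

At s = jω = j1:
zero (s+25): 25 + j1 → |·| = √(25²+1²) = √626 ≈ 25.02, ∠ = arctan(1/25) ≈ 2.29°
pole (s+1): 1 + j1 → |·| = √(1²+1²) = √2 ≈ 1.4142, ∠ = arctan(1/1) ≈ 45.00°
pole (s+80): 80 + j1 → |·| = √(80²+1²) = √6401 ≈ 80.006, ∠ = arctan(1/80) ≈ 0.72°
pole at origin: |s| = 1, ∠ = 90.00° (in denominator)
|G| = 100 · 25.02 / 113.14 ≈ 22.114
Gain = 20 log₁₀(22.114) ≈ 26.89 dB
∠G = 2.29° − 135.72° = -133.43°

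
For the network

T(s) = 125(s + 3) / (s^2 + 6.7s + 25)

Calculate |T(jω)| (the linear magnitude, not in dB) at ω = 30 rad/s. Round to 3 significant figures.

4.20

At s = jω = j30:
zero (s+3): 3 + j30 → |·| = √(3²+30²) = √909 ≈ 30.15, ∠ = arctan(30/3) ≈ 84.29°
quadratic: (j30)² + 6.7·j30 + 25 = -875 + j201 → |·| ≈ 897.79, ∠ ≈ 167.06°
|T| = 125 · 30.15 / 897.79 ≈ 4.1978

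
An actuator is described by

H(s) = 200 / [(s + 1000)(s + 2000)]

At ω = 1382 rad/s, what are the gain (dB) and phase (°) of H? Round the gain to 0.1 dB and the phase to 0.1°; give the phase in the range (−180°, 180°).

-86.3 dB, -88.8°

At s = jω = j1382:
pole (s+1000): 1000 + j1382 → |·| = √(1000²+1382²) = √2909924 ≈ 1705.8, ∠ = arctan(1382/1000) ≈ 54.11°
pole (s+2000): 2000 + j1382 → |·| = √(2000²+1382²) = √5909924 ≈ 2431, ∠ = arctan(1382/2000) ≈ 34.64°
|H| = 200 / 4.1468e+06 ≈ 4.823e-05
Gain = 20 log₁₀(4.823e-05) ≈ -86.33 dB
∠H = 0.00° − 88.75° = -88.75°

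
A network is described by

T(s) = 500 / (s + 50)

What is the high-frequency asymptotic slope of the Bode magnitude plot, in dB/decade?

-20 dB/decade

Each pole contributes −20 dB/decade at high frequency; each zero contributes +20 dB/decade.
Net: 0 zero(s) − 1 pole(s) → -20 dB/decade.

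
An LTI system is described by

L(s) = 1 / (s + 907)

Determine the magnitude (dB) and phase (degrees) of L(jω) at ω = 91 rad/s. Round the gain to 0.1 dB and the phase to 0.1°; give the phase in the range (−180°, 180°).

At s = jω = j91:
pole (s+907): 907 + j91 → |·| = √(907²+91²) = √830930 ≈ 911.55, ∠ = arctan(91/907) ≈ 5.73°
|L| = 1 / 911.55 ≈ 0.001097
Gain = 20 log₁₀(0.001097) ≈ -59.20 dB
∠L = 0.00° − 5.73° = -5.73°

-59.2 dB, -5.7°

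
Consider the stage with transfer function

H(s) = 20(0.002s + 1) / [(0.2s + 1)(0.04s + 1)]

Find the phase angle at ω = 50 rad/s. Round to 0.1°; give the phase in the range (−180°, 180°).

-142.0°

At ω = 50 rad/s:
zero (1 + j50·0.002) = 1 + j0.1 → |·| ≈ 1.005, ∠ ≈ 5.71°
pole (1 + j50·0.2) = 1 + j10 → |·| ≈ 10.05, ∠ ≈ 84.29°
pole (1 + j50·0.04) = 1 + j2 → |·| ≈ 2.2361, ∠ ≈ 63.43°
∠H = (5.71°) − (84.29° + 63.43°) = -142.01°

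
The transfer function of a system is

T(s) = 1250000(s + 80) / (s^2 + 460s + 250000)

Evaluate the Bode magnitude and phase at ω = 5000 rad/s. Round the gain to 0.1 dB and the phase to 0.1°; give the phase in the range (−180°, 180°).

At s = jω = j5000:
zero (s+80): 80 + j5000 → |·| = √(80²+5000²) = √25006400 ≈ 5000.6, ∠ = arctan(5000/80) ≈ 89.08°
quadratic: (j5000)² + 460·j5000 + 250000 = -24750000 + j2300000 → |·| ≈ 2.4857e+07, ∠ ≈ 174.69°
|T| = 1250000 · 5000.6 / 2.4857e+07 ≈ 251.47
Gain = 20 log₁₀(251.47) ≈ 48.01 dB
∠T = 89.08° − 174.69° = -85.61°

48.0 dB, -85.6°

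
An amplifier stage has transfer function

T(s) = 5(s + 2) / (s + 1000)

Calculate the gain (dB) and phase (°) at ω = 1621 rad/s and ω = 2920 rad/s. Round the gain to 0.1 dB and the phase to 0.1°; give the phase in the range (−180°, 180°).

ω = 1621: 12.6 dB, 31.6°; ω = 2920: 13.5 dB, 18.9°

At s = jω = j1621:
zero (s+2): 2 + j1621 → |·| = √(2²+1621²) = √2627645 ≈ 1621, ∠ = arctan(1621/2) ≈ 89.93°
pole (s+1000): 1000 + j1621 → |·| = √(1000²+1621²) = √3627641 ≈ 1904.6, ∠ = arctan(1621/1000) ≈ 58.33°
|T| = 5 · 1621 / 1904.6 ≈ 4.2555
Gain = 20 log₁₀(4.2555) ≈ 12.58 dB
∠T = 89.93° − 58.33° = 31.60°

At s = jω = j2920:
zero (s+2): 2 + j2920 → |·| = √(2²+2920²) = √8526404 ≈ 2920, ∠ = arctan(2920/2) ≈ 89.96°
pole (s+1000): 1000 + j2920 → |·| = √(1000²+2920²) = √9526400 ≈ 3086.5, ∠ = arctan(2920/1000) ≈ 71.10°
|T| = 5 · 2920 / 3086.5 ≈ 4.7303
Gain = 20 log₁₀(4.7303) ≈ 13.50 dB
∠T = 89.96° − 71.10° = 18.86°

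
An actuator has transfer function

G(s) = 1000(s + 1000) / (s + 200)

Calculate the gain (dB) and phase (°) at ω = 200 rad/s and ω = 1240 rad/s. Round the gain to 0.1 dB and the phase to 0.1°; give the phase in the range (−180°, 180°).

ω = 200: 71.1 dB, -33.7°; ω = 1240: 62.1 dB, -29.7°

At s = jω = j200:
zero (s+1000): 1000 + j200 → |·| = √(1000²+200²) = √1040000 ≈ 1019.8, ∠ = arctan(200/1000) ≈ 11.31°
pole (s+200): 200 + j200 → |·| = √(200²+200²) = √80000 ≈ 282.84, ∠ = arctan(200/200) ≈ 45.00°
|G| = 1000 · 1019.8 / 282.84 ≈ 3605.6
Gain = 20 log₁₀(3605.6) ≈ 71.14 dB
∠G = 11.31° − 45.00° = -33.69°

At s = jω = j1240:
zero (s+1000): 1000 + j1240 → |·| = √(1000²+1240²) = √2537600 ≈ 1593, ∠ = arctan(1240/1000) ≈ 51.12°
pole (s+200): 200 + j1240 → |·| = √(200²+1240²) = √1577600 ≈ 1256, ∠ = arctan(1240/200) ≈ 80.84°
|G| = 1000 · 1593 / 1256 ≈ 1268.3
Gain = 20 log₁₀(1268.3) ≈ 62.06 dB
∠G = 51.12° − 80.84° = -29.72°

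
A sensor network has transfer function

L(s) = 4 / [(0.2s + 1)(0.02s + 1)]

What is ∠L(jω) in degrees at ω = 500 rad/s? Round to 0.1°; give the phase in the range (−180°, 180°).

At ω = 500 rad/s:
pole (1 + j500·0.2) = 1 + j100 → |·| ≈ 100, ∠ ≈ 89.43°
pole (1 + j500·0.02) = 1 + j10 → |·| ≈ 10.05, ∠ ≈ 84.29°
∠L = (0°) − (89.43° + 84.29°) = -173.72°

-173.7°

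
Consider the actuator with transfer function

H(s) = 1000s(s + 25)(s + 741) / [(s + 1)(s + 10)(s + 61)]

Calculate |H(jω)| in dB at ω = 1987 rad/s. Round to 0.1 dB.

60.6 dB

At s = jω = j1987:
zero (s+25): 25 + j1987 → |·| = √(25²+1987²) = √3948794 ≈ 1987.2, ∠ = arctan(1987/25) ≈ 89.28°
zero (s+741): 741 + j1987 → |·| = √(741²+1987²) = √4497250 ≈ 2120.7, ∠ = arctan(1987/741) ≈ 69.55°
zero at origin: s = j1987 → |·| = 1987, ∠ = 90.00°
pole (s+1): 1 + j1987 → |·| = √(1²+1987²) = √3948170 ≈ 1987, ∠ = arctan(1987/1) ≈ 89.97°
pole (s+10): 10 + j1987 → |·| = √(10²+1987²) = √3948269 ≈ 1987, ∠ = arctan(1987/10) ≈ 89.71°
pole (s+61): 61 + j1987 → |·| = √(61²+1987²) = √3951890 ≈ 1987.9, ∠ = arctan(1987/61) ≈ 88.24°
|H| = 1000 · 8.3737e+09 / 7.8486e+09 ≈ 1066.9
Gain = 20 log₁₀(1066.9) ≈ 60.56 dB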